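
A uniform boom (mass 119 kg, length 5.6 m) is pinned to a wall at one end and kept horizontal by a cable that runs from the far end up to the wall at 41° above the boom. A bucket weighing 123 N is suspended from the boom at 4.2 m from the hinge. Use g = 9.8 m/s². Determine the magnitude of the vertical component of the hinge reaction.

|H_y| ≈ 614 N

Take torques about the hinge: T sin 41° · 5.6 = 119×9.8×2.8 + 123×4.2 = 3782 N·m.
So T = 3782 / (0.6561 × 5.6) = 1029.4 N.
ΣF_y = 0: H_y = (119×9.8 + 123) − T sin 41° = 1289.2 − 675.35 = 613.85 N.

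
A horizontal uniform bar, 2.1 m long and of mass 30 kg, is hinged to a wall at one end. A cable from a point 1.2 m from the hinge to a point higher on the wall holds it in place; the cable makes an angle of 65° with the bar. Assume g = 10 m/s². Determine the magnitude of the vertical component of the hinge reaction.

|H_y| ≈ 37.5 N

Take torques about the hinge: T sin 65° · 1.2 = 30×10×1.05 = 315 N·m.
So T = 315 / (0.9063 × 1.2) = 289.64 N.
ΣF_y = 0: H_y = (30×10) − T sin 65° = 300 − 262.5 = 37.5 N.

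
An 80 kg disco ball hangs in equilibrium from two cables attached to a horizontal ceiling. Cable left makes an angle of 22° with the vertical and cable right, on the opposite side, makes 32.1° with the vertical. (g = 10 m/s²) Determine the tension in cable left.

Angles from the horizontal: cable left is 90° − 22° = 68°, cable right is 90° − 32.1° = 57.9°.
Weight W = 80 × 10 = 800 N acts straight down.
Horizontal: T_left cos 68° = T_right cos 57.9°  →  T_right = 0.7049 T_left.
Vertical: T_left sin 68° + T_right sin 57.9° = 800.
Substituting the horizontal relation into the vertical equation gives 1.524 T_left = 800, so T_left = 524.8 N.

T_left ≈ 525 N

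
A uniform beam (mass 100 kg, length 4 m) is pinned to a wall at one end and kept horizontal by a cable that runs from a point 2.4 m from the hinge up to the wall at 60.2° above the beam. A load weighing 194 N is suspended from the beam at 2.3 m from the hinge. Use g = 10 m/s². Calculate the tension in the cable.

Take torques about the hinge: T sin 60.2° · 2.4 = 100×10×2 + 194×2.3 = 2446.2 N·m.
So T = 2446.2 / (0.8678 × 2.4) = 1174.6 N.

T ≈ 1170 N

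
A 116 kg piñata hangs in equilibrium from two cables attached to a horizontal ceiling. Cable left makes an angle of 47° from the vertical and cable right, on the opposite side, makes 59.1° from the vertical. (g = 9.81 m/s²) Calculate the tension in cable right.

T_right ≈ 866 N

Angles from the horizontal: cable left is 90° − 47° = 43°, cable right is 90° − 59.1° = 30.9°.
Weight W = 116 × 9.81 = 1138 N acts straight down.
Horizontal: T_left cos 43° = T_right cos 30.9°  →  T_left = 1.173 T_right.
Vertical: T_left sin 43° + T_right sin 30.9° = 1138.
Substituting the horizontal relation into the vertical equation gives 1.314 T_right = 1138, so T_right = 866.2 N.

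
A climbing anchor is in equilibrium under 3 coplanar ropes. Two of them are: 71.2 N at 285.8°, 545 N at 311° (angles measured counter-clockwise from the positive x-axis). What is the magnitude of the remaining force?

Sum the known components: ΣF_x = 376.9 N, ΣF_y = -479.8 N.
For equilibrium the remaining force must supply (−ΣF_x, −ΣF_y) = (-376.9, 479.8) N.
Magnitude = √((-376.9)² + (479.8)²) = 610.2 N; direction = atan2(479.8, -376.9) = 128.2°.

F ≈ 610 N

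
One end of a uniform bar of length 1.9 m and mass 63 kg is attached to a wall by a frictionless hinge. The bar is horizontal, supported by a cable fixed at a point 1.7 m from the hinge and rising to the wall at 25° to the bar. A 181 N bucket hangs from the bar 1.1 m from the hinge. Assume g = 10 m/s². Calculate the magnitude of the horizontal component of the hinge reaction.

Take torques about the hinge: T sin 25° · 1.7 = 63×10×0.95 + 181×1.1 = 797.6 N·m.
So T = 797.6 / (0.4226 × 1.7) = 1110.2 N.
ΣF_x = 0: H_x = T cos 25° = 1006.2 N.

H_x ≈ 1010 N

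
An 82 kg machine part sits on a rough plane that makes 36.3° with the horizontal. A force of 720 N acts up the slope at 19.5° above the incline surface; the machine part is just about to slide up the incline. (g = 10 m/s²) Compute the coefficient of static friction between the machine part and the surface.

On the verge of sliding up the incline, friction is at its maximum μN and acts down the slope.
Perpendicular to incline: N = W cos 36.3° − P sin 19.5° = 660.9 − 240.3 = 420.5 N.
Along incline: P cos 19.5° − μN = W sin 36.3° → μ = −(W sin 36.3° − P cos 19.5°) / N = 0.4596.

μ ≈ 0.460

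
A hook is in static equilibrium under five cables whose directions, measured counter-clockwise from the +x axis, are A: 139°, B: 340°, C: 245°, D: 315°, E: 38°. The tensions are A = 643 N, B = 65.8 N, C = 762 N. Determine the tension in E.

Resolve: ΣF_x = 643 cos 139° + 65.8 cos 340° + 762 cos 245° + T_D cos 315° + T_E cos 38° = 0.
        ΣF_y = 643 sin 139° + 65.8 sin 340° + 762 sin 245° + T_D sin 315° + T_E sin 38° = 0.
The known terms sum to (-745.5, -291.3) N, so 0.7071 T_D + 0.7880 T_E = 745.5 and -0.7071 T_D + 0.6157 T_E = 291.3.
Solving simultaneously: T_D = 231.2 N, T_E = 738.6 N.

T_E ≈ 739 N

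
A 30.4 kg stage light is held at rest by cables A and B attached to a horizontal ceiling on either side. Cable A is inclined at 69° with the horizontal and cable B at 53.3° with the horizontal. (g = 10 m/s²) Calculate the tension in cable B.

T_B ≈ 129 N

Weight W = 30.4 × 10 = 304 N acts straight down.
Horizontal: T_A cos 69° = T_B cos 53.3°  →  T_A = 1.668 T_B.
Vertical: T_A sin 69° + T_B sin 53.3° = 304.
Substituting the horizontal relation into the vertical equation gives 2.359 T_B = 304, so T_B = 128.9 N.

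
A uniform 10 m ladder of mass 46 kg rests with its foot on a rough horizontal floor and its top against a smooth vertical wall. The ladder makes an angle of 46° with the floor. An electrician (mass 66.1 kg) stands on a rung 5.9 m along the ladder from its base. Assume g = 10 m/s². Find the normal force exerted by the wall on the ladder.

N_wall ≈ 599 N

Torques about the foot: N_wall · 10 sin 46° = 46×10×5 cos 46° + 66.1×10×5.9 cos 46° → N_wall = 598.72 N.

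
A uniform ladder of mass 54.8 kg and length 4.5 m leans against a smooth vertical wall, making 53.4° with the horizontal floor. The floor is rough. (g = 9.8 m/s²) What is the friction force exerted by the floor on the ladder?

Torques about the foot: N_wall · 4.5 sin 53.4° = 54.8×9.8×2.25 cos 53.4° → N_wall = 199.42 N.
ΣF_x = 0: f_floor = N_wall = 199.42 N.

f ≈ 199 N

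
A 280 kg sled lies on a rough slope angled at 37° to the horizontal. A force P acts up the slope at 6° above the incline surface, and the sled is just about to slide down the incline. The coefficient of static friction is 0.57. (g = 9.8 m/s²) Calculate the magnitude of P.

On the verge of sliding down the incline, friction equals μN and acts up the slope.
Perpendicular: N + P sin 6° = W cos 37° = 2191 N.
Along incline: P cos 6° + μN = W sin 37° with W sin 37° = 1651 N.
Solving the pair for P and N: P = 430.2 N, N = 2146 N (and f = μN = 1223 N).

P ≈ 430 N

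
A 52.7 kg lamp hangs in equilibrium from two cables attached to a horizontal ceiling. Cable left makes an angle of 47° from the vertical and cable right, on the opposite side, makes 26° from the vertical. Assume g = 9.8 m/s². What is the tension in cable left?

T_left ≈ 237 N

Angles from the horizontal: cable left is 90° − 47° = 43°, cable right is 90° − 26° = 64°.
Weight W = 52.7 × 9.8 = 516.5 N acts straight down.
Horizontal: T_left cos 43° = T_right cos 64°  →  T_right = 1.668 T_left.
Vertical: T_left sin 43° + T_right sin 64° = 516.5.
Substituting the horizontal relation into the vertical equation gives 2.181 T_left = 516.5, so T_left = 236.7 N.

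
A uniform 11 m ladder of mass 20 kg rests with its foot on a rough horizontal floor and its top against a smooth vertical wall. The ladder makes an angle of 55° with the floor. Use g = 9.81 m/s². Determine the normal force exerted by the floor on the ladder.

ΣF_y = 0: N_floor = 20×9.81 = 196.2 N.

N_floor ≈ 196 N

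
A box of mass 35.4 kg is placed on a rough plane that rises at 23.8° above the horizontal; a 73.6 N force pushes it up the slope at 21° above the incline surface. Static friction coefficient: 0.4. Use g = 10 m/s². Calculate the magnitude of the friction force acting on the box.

f ≈ 74.1 N

Axes along / perpendicular to the incline. W sin 23.8° = 142.9 N down-slope; W cos 23.8° = 323.9 N into the surface.
Perpendicular: N = W cos 23.8° − P sin 21° = 323.9 − 26.38 = 297.5 N.
Along incline: P cos 21° + f = W sin 23.8° (friction acts up-slope) → f = 142.9 − 68.71 = 74.14 N.
|f| = 74.14 N ≤ μN = 119 N, so the box is indeed static.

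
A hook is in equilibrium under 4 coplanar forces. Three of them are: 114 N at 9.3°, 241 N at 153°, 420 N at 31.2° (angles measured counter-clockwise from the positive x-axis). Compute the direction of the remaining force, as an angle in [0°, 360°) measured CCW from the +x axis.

Sum the known components: ΣF_x = 257 N, ΣF_y = 345.4 N.
For equilibrium the remaining force must supply (−ΣF_x, −ΣF_y) = (-257, -345.4) N.
Magnitude = √((-257)² + (-345.4)²) = 430.5 N; direction = atan2(-345.4, -257) = 233.3°.

θ ≈ 233°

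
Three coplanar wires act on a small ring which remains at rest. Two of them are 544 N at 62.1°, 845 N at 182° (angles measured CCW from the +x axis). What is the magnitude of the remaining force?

F ≈ 743 N

Sum the known components: ΣF_x = -589.9 N, ΣF_y = 451.3 N.
For equilibrium the remaining force must supply (−ΣF_x, −ΣF_y) = (589.9, -451.3) N.
Magnitude = √((589.9)² + (-451.3)²) = 742.7 N; direction = atan2(-451.3, 589.9) = 322.6°.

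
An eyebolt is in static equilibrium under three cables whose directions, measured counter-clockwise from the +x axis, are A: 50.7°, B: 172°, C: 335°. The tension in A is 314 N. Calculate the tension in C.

Resolve: ΣF_x = 314 cos 50.7° + T_B cos 172° + T_C cos 335° = 0.
        ΣF_y = 314 sin 50.7° + T_B sin 172° + T_C sin 335° = 0.
The known terms sum to (198.9, 243) N, so -0.9903 T_B + 0.9063 T_C = -198.9 and 0.1392 T_B − 0.4226 T_C = -243.
Solving simultaneously: T_B = 1041 N, T_C = 917.7 N.

T_C ≈ 918 N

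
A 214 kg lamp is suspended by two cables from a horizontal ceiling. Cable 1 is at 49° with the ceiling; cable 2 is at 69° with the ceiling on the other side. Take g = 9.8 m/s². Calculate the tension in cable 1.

T_1 ≈ 851 N

Weight W = 214 × 9.8 = 2097 N acts straight down.
Horizontal: T_1 cos 49° = T_2 cos 69°  →  T_2 = 1.831 T_1.
Vertical: T_1 sin 49° + T_2 sin 69° = 2097.
Substituting the horizontal relation into the vertical equation gives 2.464 T_1 = 2097, so T_1 = 851.2 N.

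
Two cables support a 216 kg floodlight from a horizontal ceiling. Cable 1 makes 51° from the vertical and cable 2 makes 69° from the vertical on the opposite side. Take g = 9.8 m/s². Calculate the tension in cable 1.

Angles from the horizontal: cable 1 is 90° − 51° = 39°, cable 2 is 90° − 69° = 21°.
Weight W = 216 × 9.8 = 2117 N acts straight down.
Horizontal: T_1 cos 39° = T_2 cos 21°  →  T_2 = 0.8324 T_1.
Vertical: T_1 sin 39° + T_2 sin 21° = 2117.
Substituting the horizontal relation into the vertical equation gives 0.9276 T_1 = 2117, so T_1 = 2282 N.

T_1 ≈ 2280 N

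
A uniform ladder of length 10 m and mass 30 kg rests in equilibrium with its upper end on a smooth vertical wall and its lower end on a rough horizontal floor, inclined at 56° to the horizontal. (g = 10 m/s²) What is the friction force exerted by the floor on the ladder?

f ≈ 101 N

Torques about the foot: N_wall · 10 sin 56° = 30×10×5 cos 56° → N_wall = 101.18 N.
ΣF_x = 0: f_floor = N_wall = 101.18 N.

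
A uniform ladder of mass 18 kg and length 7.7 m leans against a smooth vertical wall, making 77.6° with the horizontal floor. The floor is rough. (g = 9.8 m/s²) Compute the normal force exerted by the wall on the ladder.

N_wall ≈ 19.4 N

Torques about the foot: N_wall · 7.7 sin 77.6° = 18×9.8×3.85 cos 77.6° → N_wall = 19.392 N.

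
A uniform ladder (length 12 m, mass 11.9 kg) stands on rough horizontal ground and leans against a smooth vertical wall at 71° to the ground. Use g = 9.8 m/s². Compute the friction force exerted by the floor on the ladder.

f ≈ 20.1 N

Torques about the foot: N_wall · 12 sin 71° = 11.9×9.8×6 cos 71° → N_wall = 20.078 N.
ΣF_x = 0: f_floor = N_wall = 20.078 N.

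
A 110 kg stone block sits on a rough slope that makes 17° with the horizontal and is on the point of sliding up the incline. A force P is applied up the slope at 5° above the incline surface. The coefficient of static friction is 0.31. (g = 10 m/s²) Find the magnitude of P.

P ≈ 633 N

On the verge of sliding up the incline, friction equals μN and acts down the slope.
Perpendicular: N + P sin 5° = W cos 17° = 1052 N.
Along incline: P cos 5° = W sin 17° + μN  with W sin 17° = 321.6 N.
Solving the pair for P and N: P = 633 N, N = 996.8 N (and f = μN = 309 N).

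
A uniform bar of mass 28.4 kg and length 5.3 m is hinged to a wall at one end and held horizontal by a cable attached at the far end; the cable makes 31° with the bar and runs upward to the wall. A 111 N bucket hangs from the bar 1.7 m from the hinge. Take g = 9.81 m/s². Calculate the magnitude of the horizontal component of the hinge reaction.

Take torques about the hinge: T sin 31° · 5.3 = 28.4×9.81×2.65 + 111×1.7 = 927 N·m.
So T = 927 / (0.5150 × 5.3) = 339.6 N.
ΣF_x = 0: H_x = T cos 31° = 291.09 N.

H_x ≈ 291 N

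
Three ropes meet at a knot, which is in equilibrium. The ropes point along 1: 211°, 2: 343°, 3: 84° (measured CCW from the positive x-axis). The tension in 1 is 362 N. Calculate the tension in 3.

Resolve: ΣF_x = 362 cos 211° + T_2 cos 343° + T_3 cos 84° = 0.
        ΣF_y = 362 sin 211° + T_2 sin 343° + T_3 sin 84° = 0.
The known terms sum to (-310.3, -186.4) N, so 0.9563 T_2 + 0.1045 T_3 = 310.3 and -0.2924 T_2 + 0.9945 T_3 = 186.4.
Solving simultaneously: T_2 = 294.5 N, T_3 = 274.1 N.

T_3 ≈ 274 N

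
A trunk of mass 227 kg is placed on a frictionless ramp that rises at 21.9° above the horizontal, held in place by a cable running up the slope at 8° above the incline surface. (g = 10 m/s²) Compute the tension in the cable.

T ≈ 855 N

Take axes along and perpendicular to the incline. Weight components: W sin 21.9° = 846.7 N down-slope, W cos 21.9° = 2106 N into the surface.
Along incline: T cos 8° = W sin 21.9° → T = 855 N.
Perpendicular: N = W cos 21.9° − T sin 8° = 1987 N.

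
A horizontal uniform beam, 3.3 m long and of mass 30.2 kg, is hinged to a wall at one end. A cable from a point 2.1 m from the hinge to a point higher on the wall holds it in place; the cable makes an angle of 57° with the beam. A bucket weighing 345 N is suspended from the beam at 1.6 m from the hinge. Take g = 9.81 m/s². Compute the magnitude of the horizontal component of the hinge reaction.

Take torques about the hinge: T sin 57° · 2.1 = 30.2×9.81×1.65 + 345×1.6 = 1040.8 N·m.
So T = 1040.8 / (0.8387 × 2.1) = 590.98 N.
ΣF_x = 0: H_x = T cos 57° = 321.87 N.

H_x ≈ 322 N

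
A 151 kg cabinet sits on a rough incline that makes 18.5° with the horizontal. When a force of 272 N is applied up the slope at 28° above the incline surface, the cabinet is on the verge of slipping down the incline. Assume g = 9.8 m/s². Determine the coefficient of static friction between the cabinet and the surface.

μ ≈ 0.180

On the verge of sliding down the incline, friction is at its maximum μN and acts up the slope.
Perpendicular to incline: N = W cos 18.5° − P sin 28° = 1403 − 127.7 = 1276 N.
Along incline: P cos 28° + μN = W sin 18.5° → μ = (W sin 18.5° − P cos 28°) / N = 0.1798.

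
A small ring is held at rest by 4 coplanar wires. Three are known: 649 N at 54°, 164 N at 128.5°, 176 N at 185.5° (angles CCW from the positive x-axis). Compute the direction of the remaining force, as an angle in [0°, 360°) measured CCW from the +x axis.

Sum the known components: ΣF_x = 104.2 N, ΣF_y = 636.5 N.
For equilibrium the remaining force must supply (−ΣF_x, −ΣF_y) = (-104.2, -636.5) N.
Magnitude = √((-104.2)² + (-636.5)²) = 645 N; direction = atan2(-636.5, -104.2) = 260.7°.

θ ≈ 261°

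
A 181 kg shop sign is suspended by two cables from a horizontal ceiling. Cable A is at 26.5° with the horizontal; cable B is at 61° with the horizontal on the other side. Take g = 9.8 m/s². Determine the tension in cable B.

Weight W = 181 × 9.8 = 1774 N acts straight down.
Horizontal: T_A cos 26.5° = T_B cos 61°  →  T_A = 0.5417 T_B.
Vertical: T_A sin 26.5° + T_B sin 61° = 1774.
Substituting the horizontal relation into the vertical equation gives 1.116 T_B = 1774, so T_B = 1589 N.

T_B ≈ 1590 N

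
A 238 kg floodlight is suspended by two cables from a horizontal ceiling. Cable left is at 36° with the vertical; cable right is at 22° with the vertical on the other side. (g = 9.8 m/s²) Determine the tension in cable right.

Angles from the horizontal: cable left is 90° − 36° = 54°, cable right is 90° − 22° = 68°.
Weight W = 238 × 9.8 = 2332 N acts straight down.
Horizontal: T_left cos 54° = T_right cos 68°  →  T_left = 0.6373 T_right.
Vertical: T_left sin 54° + T_right sin 68° = 2332.
Substituting the horizontal relation into the vertical equation gives 1.443 T_right = 2332, so T_right = 1617 N.

T_right ≈ 1620 N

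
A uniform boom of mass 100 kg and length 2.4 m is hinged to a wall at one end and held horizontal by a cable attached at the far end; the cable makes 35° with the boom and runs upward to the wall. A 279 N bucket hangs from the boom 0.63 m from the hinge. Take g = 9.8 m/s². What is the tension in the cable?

Take torques about the hinge: T sin 35° · 2.4 = 100×9.8×1.2 + 279×0.63 = 1351.8 N·m.
So T = 1351.8 / (0.5736 × 2.4) = 981.97 N.

T ≈ 982 N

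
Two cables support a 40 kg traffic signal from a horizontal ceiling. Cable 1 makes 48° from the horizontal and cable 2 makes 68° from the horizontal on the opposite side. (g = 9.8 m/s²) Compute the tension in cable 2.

Weight W = 40 × 9.8 = 392 N acts straight down.
Horizontal: T_1 cos 48° = T_2 cos 68°  →  T_1 = 0.5598 T_2.
Vertical: T_1 sin 48° + T_2 sin 68° = 392.
Substituting the horizontal relation into the vertical equation gives 1.343 T_2 = 392, so T_2 = 291.8 N.

T_2 ≈ 292 N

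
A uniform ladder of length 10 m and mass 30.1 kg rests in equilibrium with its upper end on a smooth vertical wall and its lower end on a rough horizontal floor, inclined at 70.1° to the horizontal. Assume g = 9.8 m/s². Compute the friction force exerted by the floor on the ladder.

Torques about the foot: N_wall · 10 sin 70.1° = 30.1×9.8×5 cos 70.1° → N_wall = 53.391 N.
ΣF_x = 0: f_floor = N_wall = 53.391 N.

f ≈ 53.4 N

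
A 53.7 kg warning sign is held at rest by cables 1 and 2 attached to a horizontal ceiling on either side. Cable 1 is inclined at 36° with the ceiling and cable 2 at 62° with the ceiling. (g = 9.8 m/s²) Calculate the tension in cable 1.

T_1 ≈ 249 N

Weight W = 53.7 × 9.8 = 526.3 N acts straight down.
Horizontal: T_1 cos 36° = T_2 cos 62°  →  T_2 = 1.723 T_1.
Vertical: T_1 sin 36° + T_2 sin 62° = 526.3.
Substituting the horizontal relation into the vertical equation gives 2.109 T_1 = 526.3, so T_1 = 249.5 N.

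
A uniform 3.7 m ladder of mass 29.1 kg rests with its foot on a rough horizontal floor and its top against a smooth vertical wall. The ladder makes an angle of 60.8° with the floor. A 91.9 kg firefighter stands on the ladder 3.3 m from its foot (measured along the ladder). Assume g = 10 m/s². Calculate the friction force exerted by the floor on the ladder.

f ≈ 539 N

Torques about the foot: N_wall · 3.7 sin 60.8° = 29.1×10×1.85 cos 60.8° + 91.9×10×3.3 cos 60.8° → N_wall = 539.4 N.
ΣF_x = 0: f_floor = N_wall = 539.4 N.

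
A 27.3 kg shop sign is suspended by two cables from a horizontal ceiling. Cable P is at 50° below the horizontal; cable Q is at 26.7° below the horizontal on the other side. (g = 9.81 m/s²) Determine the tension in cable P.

Weight W = 27.3 × 9.81 = 267.8 N acts straight down.
Horizontal: T_P cos 50° = T_Q cos 26.7°  →  T_Q = 0.7195 T_P.
Vertical: T_P sin 50° + T_Q sin 26.7° = 267.8.
Substituting the horizontal relation into the vertical equation gives 1.089 T_P = 267.8, so T_P = 245.9 N.

T_P ≈ 246 N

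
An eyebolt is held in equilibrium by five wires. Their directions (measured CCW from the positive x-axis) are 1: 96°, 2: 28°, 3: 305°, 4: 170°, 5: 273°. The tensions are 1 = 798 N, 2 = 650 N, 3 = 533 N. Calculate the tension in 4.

Resolve: ΣF_x = 798 cos 96° + 650 cos 28° + 533 cos 305° + T_4 cos 170° + T_5 cos 273° = 0.
        ΣF_y = 798 sin 96° + 650 sin 28° + 533 sin 305° + T_4 sin 170° + T_5 sin 273° = 0.
The known terms sum to (796.2, 662.2) N, so -0.9848 T_4 + 0.0523 T_5 = -796.2 and 0.1736 T_4 − 0.9986 T_5 = -662.2.
Solving simultaneously: T_4 = 851.6 N, T_5 = 811.2 N.

T_4 ≈ 852 N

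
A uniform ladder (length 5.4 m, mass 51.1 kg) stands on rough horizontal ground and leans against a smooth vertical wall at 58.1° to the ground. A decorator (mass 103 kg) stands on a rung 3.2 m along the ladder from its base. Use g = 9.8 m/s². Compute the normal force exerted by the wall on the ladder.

Torques about the foot: N_wall · 5.4 sin 58.1° = 51.1×9.8×2.7 cos 58.1° + 103×9.8×3.2 cos 58.1° → N_wall = 528.18 N.

N_wall ≈ 528 N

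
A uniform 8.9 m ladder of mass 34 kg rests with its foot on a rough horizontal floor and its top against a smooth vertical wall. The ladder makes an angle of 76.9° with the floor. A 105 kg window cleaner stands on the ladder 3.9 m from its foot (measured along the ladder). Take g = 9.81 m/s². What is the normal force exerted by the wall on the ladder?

Torques about the foot: N_wall · 8.9 sin 76.9° = 34×9.81×4.45 cos 76.9° + 105×9.81×3.9 cos 76.9° → N_wall = 143.85 N.

N_wall ≈ 144 N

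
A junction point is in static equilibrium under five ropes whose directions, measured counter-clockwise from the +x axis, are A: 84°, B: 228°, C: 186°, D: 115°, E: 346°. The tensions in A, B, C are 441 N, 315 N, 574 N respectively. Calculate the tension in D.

T_D ≈ 48.6 N

Resolve: ΣF_x = 441 cos 84° + 315 cos 228° + 574 cos 186° + T_D cos 115° + T_E cos 346° = 0.
        ΣF_y = 441 sin 84° + 315 sin 228° + 574 sin 186° + T_D sin 115° + T_E sin 346° = 0.
The known terms sum to (-735.5, 144.5) N, so -0.4226 T_D + 0.9703 T_E = 735.5 and 0.9063 T_D − 0.2419 T_E = -144.5.
Solving simultaneously: T_D = 48.56 N, T_E = 779.2 N.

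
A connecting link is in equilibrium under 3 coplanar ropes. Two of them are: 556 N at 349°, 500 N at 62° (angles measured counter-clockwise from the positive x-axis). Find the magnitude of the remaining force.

Sum the known components: ΣF_x = 780.5 N, ΣF_y = 335.4 N.
For equilibrium the remaining force must supply (−ΣF_x, −ΣF_y) = (-780.5, -335.4) N.
Magnitude = √((-780.5)² + (-335.4)²) = 849.5 N; direction = atan2(-335.4, -780.5) = 203.3°.

F ≈ 850 N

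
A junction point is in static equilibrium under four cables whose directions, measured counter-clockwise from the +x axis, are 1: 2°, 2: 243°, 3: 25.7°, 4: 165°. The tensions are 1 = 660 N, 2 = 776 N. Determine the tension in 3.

T_3 ≈ 868 N

Resolve: ΣF_x = 660 cos 2° + 776 cos 243° + T_3 cos 25.7° + T_4 cos 165° = 0.
        ΣF_y = 660 sin 2° + 776 sin 243° + T_3 sin 25.7° + T_4 sin 165° = 0.
The known terms sum to (307.3, -668.4) N, so 0.9011 T_3 − 0.9659 T_4 = -307.3 and 0.4337 T_3 + 0.2588 T_4 = 668.4.
Solving simultaneously: T_3 = 868.1 N, T_4 = 1128 N.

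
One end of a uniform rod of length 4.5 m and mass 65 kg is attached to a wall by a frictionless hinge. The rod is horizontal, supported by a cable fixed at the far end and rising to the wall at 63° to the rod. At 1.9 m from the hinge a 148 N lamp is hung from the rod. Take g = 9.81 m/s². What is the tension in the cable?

T ≈ 428 N

Take torques about the hinge: T sin 63° · 4.5 = 65×9.81×2.25 + 148×1.9 = 1715.9 N·m.
So T = 1715.9 / (0.8910 × 4.5) = 427.96 N.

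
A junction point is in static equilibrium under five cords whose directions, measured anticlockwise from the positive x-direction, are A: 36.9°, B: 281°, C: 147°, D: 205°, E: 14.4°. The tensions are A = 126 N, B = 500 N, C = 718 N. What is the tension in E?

T_E ≈ 814 N

Resolve: ΣF_x = 126 cos 36.9° + 500 cos 281° + 718 cos 147° + T_D cos 205° + T_E cos 14.4° = 0.
        ΣF_y = 126 sin 36.9° + 500 sin 281° + 718 sin 147° + T_D sin 205° + T_E sin 14.4° = 0.
The known terms sum to (-406, -24.11) N, so -0.9063 T_D + 0.9686 T_E = 406 and -0.4226 T_D + 0.2487 T_E = 24.11.
Solving simultaneously: T_D = 421.9 N, T_E = 814 N.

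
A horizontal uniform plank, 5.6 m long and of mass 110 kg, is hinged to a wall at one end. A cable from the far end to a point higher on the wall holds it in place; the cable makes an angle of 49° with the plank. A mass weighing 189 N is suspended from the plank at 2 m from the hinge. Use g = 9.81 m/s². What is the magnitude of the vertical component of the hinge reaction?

|H_y| ≈ 661 N

Take torques about the hinge: T sin 49° · 5.6 = 110×9.81×2.8 + 189×2 = 3399.5 N·m.
So T = 3399.5 / (0.7547 × 5.6) = 804.35 N.
ΣF_y = 0: H_y = (110×9.81 + 189) − T sin 49° = 1268.1 − 607.05 = 661.05 N.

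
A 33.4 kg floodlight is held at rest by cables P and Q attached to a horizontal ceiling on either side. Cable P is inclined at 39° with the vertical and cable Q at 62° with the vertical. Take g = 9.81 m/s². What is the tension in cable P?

T_P ≈ 295 N

Angles from the horizontal: cable P is 90° − 39° = 51°, cable Q is 90° − 62° = 28°.
Weight W = 33.4 × 9.81 = 327.7 N acts straight down.
Horizontal: T_P cos 51° = T_Q cos 28°  →  T_Q = 0.7127 T_P.
Vertical: T_P sin 51° + T_Q sin 28° = 327.7.
Substituting the horizontal relation into the vertical equation gives 1.112 T_P = 327.7, so T_P = 294.7 N.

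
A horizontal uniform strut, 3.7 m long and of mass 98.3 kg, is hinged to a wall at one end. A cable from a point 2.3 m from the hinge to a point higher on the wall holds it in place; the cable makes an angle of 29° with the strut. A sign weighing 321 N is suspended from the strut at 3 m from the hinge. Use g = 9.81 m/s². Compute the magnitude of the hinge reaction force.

|H| ≈ 2160 N

Take torques about the hinge: T sin 29° · 2.3 = 98.3×9.81×1.85 + 321×3 = 2747 N·m.
So T = 2747 / (0.4848 × 2.3) = 2463.5 N.
ΣF_x = 0: H_x = T cos 29° = 2154.7 N.
ΣF_y = 0: H_y = (98.3×9.81 + 321) − T sin 29° = 1285.3 − 1194.3 = 90.976 N.
|H| = √(H_x² + H_y²) = √((2154.7)² + (90.976)²) = 2156.6 N.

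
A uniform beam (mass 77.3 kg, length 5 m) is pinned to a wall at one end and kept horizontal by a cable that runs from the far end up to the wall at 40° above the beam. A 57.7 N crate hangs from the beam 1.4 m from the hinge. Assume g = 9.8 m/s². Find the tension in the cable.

Take torques about the hinge: T sin 40° · 5 = 77.3×9.8×2.5 + 57.7×1.4 = 1974.6 N·m.
So T = 1974.6 / (0.6428 × 5) = 614.4 N.

T ≈ 614 N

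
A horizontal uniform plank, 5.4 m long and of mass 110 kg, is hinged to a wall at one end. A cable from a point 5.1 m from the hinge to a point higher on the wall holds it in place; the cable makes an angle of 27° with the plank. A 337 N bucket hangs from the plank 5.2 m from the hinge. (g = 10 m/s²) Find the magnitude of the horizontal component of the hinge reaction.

H_x ≈ 1820 N

Take torques about the hinge: T sin 27° · 5.1 = 110×10×2.7 + 337×5.2 = 4722.4 N·m.
So T = 4722.4 / (0.4540 × 5.1) = 2039.6 N.
ΣF_x = 0: H_x = T cos 27° = 1817.3 N.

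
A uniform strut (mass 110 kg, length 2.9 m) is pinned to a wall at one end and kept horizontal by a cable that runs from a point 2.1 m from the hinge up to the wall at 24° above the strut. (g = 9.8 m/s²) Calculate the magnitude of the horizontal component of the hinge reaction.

Take torques about the hinge: T sin 24° · 2.1 = 110×9.8×1.45 = 1563.1 N·m.
So T = 1563.1 / (0.4067 × 2.1) = 1830 N.
ΣF_x = 0: H_x = T cos 24° = 1671.8 N.

H_x ≈ 1670 N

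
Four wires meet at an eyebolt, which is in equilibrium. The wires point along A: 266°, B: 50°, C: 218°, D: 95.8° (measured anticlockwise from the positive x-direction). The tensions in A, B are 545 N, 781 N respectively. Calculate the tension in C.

T_C ≈ 552 N

Resolve: ΣF_x = 545 cos 266° + 781 cos 50° + T_C cos 218° + T_D cos 95.8° = 0.
        ΣF_y = 545 sin 266° + 781 sin 50° + T_C sin 218° + T_D sin 95.8° = 0.
The known terms sum to (464, 54.61) N, so -0.7880 T_C − 0.1011 T_D = -464 and -0.6157 T_C + 0.9949 T_D = -54.61.
Solving simultaneously: T_C = 552.1 N, T_D = 286.7 N.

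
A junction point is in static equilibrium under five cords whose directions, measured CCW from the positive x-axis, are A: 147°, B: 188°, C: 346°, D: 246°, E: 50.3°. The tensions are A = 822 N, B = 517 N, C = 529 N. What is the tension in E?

T_E ≈ 2700 N

Resolve: ΣF_x = 822 cos 147° + 517 cos 188° + 529 cos 346° + T_D cos 246° + T_E cos 50.3° = 0.
        ΣF_y = 822 sin 147° + 517 sin 188° + 529 sin 346° + T_D sin 246° + T_E sin 50.3° = 0.
The known terms sum to (-688.1, 247.8) N, so -0.4067 T_D + 0.6388 T_E = 688.1 and -0.9135 T_D + 0.7694 T_E = -247.8.
Solving simultaneously: T_D = 2541 N, T_E = 2695 N.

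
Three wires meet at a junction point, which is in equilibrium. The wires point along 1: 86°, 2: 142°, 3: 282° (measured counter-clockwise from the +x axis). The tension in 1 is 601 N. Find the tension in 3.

Resolve: ΣF_x = 601 cos 86° + T_2 cos 142° + T_3 cos 282° = 0.
        ΣF_y = 601 sin 86° + T_2 sin 142° + T_3 sin 282° = 0.
The known terms sum to (41.92, 599.5) N, so -0.7880 T_2 + 0.2079 T_3 = -41.92 and 0.6157 T_2 − 0.9781 T_3 = -599.5.
Solving simultaneously: T_2 = 257.7 N, T_3 = 775.1 N.

T_3 ≈ 775 N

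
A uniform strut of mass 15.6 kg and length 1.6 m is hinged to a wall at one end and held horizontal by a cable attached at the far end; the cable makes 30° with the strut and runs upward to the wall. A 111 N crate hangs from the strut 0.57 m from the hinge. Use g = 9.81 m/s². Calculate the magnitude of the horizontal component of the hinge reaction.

H_x ≈ 201 N

Take torques about the hinge: T sin 30° · 1.6 = 15.6×9.81×0.8 + 111×0.57 = 185.7 N·m.
So T = 185.7 / (0.5000 × 1.6) = 232.12 N.
ΣF_x = 0: H_x = T cos 30° = 201.02 N.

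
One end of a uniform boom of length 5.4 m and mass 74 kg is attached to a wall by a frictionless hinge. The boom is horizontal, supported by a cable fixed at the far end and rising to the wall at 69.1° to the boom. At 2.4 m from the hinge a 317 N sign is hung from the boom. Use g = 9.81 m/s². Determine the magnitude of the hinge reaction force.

Take torques about the hinge: T sin 69.1° · 5.4 = 74×9.81×2.7 + 317×2.4 = 2720.8 N·m.
So T = 2720.8 / (0.9342 × 5.4) = 539.35 N.
ΣF_x = 0: H_x = T cos 69.1° = 192.41 N.
ΣF_y = 0: H_y = (74×9.81 + 317) − T sin 69.1° = 1042.9 − 503.86 = 539.08 N.
|H| = √(H_x² + H_y²) = √((192.41)² + (539.08)²) = 572.39 N.

|H| ≈ 572 N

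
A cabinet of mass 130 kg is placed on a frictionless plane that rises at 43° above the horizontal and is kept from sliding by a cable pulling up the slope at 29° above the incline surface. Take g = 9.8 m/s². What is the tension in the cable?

T ≈ 993 N

Take axes along and perpendicular to the incline. Weight components: W sin 43° = 868.9 N down-slope, W cos 43° = 931.7 N into the surface.
Along incline: T cos 29° = W sin 43° → T = 993.4 N.
Perpendicular: N = W cos 43° − T sin 29° = 450.1 N.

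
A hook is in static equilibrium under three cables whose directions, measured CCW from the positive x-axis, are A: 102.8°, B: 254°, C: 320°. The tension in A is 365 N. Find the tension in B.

T_B ≈ 242 N

Resolve: ΣF_x = 365 cos 102.8° + T_B cos 254° + T_C cos 320° = 0.
        ΣF_y = 365 sin 102.8° + T_B sin 254° + T_C sin 320° = 0.
The known terms sum to (-80.87, 355.9) N, so -0.2756 T_B + 0.7660 T_C = 80.87 and -0.9613 T_B − 0.6428 T_C = -355.9.
Solving simultaneously: T_B = 241.6 N, T_C = 192.5 N.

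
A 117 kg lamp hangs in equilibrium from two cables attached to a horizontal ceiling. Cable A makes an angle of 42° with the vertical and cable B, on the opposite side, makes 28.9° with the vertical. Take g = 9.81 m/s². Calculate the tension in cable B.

T_B ≈ 813 N

Angles from the horizontal: cable A is 90° − 42° = 48°, cable B is 90° − 28.9° = 61.1°.
Weight W = 117 × 9.81 = 1148 N acts straight down.
Horizontal: T_A cos 48° = T_B cos 61.1°  →  T_A = 0.7223 T_B.
Vertical: T_A sin 48° + T_B sin 61.1° = 1148.
Substituting the horizontal relation into the vertical equation gives 1.412 T_B = 1148, so T_B = 812.8 N.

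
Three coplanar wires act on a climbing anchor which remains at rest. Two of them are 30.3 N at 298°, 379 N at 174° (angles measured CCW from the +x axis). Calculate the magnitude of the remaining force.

Sum the known components: ΣF_x = -362.7 N, ΣF_y = 12.86 N.
For equilibrium the remaining force must supply (−ΣF_x, −ΣF_y) = (362.7, -12.86) N.
Magnitude = √((362.7)² + (-12.86)²) = 362.9 N; direction = atan2(-12.86, 362.7) = 358.0°.

F ≈ 363 N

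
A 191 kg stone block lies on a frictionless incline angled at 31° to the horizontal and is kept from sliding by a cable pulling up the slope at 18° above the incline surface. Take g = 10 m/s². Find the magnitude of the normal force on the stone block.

N ≈ 1320 N

Take axes along and perpendicular to the incline. Weight components: W sin 31° = 983.7 N down-slope, W cos 31° = 1637 N into the surface.
Along incline: T cos 18° = W sin 31° → T = 1034 N.
Perpendicular: N = W cos 31° − T sin 18° = 1318 N.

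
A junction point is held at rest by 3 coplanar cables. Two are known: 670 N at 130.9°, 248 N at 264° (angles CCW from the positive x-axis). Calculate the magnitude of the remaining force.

F ≈ 532 N

Sum the known components: ΣF_x = -464.6 N, ΣF_y = 259.8 N.
For equilibrium the remaining force must supply (−ΣF_x, −ΣF_y) = (464.6, -259.8) N.
Magnitude = √((464.6)² + (-259.8)²) = 532.3 N; direction = atan2(-259.8, 464.6) = 330.8°.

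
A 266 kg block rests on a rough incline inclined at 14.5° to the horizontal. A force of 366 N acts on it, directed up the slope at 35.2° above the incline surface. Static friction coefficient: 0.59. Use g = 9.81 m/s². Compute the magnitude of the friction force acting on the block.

Axes along / perpendicular to the incline. W sin 14.5° = 653.4 N down-slope; W cos 14.5° = 2526 N into the surface.
Perpendicular: N = W cos 14.5° − P sin 35.2° = 2526 − 211 = 2315 N.
Along incline: P cos 35.2° + f = W sin 14.5° (friction acts up-slope) → f = 653.4 − 299.1 = 354.3 N.
|f| = 354.3 N ≤ μN = 1366 N, so the block is indeed static.

f ≈ 354 N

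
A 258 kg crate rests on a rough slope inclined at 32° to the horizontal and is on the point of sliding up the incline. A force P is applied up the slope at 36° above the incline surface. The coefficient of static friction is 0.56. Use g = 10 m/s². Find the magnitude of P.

On the verge of sliding up the incline, friction equals μN and acts down the slope.
Perpendicular: N + P sin 36° = W cos 32° = 2188 N.
Along incline: P cos 36° = W sin 32° + μN  with W sin 32° = 1367 N.
Solving the pair for P and N: P = 2278 N, N = 849.2 N (and f = μN = 475.5 N).

P ≈ 2280 N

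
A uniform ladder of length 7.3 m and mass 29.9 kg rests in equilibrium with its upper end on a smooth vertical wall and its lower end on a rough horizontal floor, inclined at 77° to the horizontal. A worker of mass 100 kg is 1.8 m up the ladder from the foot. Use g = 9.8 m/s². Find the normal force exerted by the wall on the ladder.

Torques about the foot: N_wall · 7.3 sin 77° = 29.9×9.8×3.65 cos 77° + 100×9.8×1.8 cos 77° → N_wall = 89.612 N.

N_wall ≈ 89.6 N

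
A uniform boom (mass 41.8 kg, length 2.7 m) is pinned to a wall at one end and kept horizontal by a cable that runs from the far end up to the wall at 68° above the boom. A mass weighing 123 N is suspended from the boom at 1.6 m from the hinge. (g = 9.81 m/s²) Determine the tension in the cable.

Take torques about the hinge: T sin 68° · 2.7 = 41.8×9.81×1.35 + 123×1.6 = 750.38 N·m.
So T = 750.38 / (0.9272 × 2.7) = 299.74 N.

T ≈ 300 N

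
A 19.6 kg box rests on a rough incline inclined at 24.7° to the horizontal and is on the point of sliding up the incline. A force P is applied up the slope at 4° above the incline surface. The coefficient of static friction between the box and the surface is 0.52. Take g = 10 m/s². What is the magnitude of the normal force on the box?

On the verge of sliding up the incline, friction equals μN and acts down the slope.
Perpendicular: N + P sin 4° = W cos 24.7° = 178.1 N.
Along incline: P cos 4° = W sin 24.7° + μN  with W sin 24.7° = 81.9 N.
Solving the pair for P and N: P = 168.8 N, N = 166.3 N (and f = μN = 86.47 N).

N ≈ 166 N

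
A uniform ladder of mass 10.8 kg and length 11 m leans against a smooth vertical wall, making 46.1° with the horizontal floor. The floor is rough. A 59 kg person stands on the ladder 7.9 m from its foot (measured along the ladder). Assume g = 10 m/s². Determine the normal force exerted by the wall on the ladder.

Torques about the foot: N_wall · 11 sin 46.1° = 10.8×10×5.5 cos 46.1° + 59×10×7.9 cos 46.1° → N_wall = 459.73 N.

N_wall ≈ 460 N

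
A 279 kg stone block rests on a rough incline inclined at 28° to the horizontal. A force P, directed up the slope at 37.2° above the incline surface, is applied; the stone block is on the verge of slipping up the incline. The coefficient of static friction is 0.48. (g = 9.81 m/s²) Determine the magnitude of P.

On the verge of sliding up the incline, friction equals μN and acts down the slope.
Perpendicular: N + P sin 37.2° = W cos 28° = 2417 N.
Along incline: P cos 37.2° = W sin 28° + μN  with W sin 28° = 1285 N.
Solving the pair for P and N: P = 2250 N, N = 1056 N (and f = μN = 507.1 N).

P ≈ 2250 N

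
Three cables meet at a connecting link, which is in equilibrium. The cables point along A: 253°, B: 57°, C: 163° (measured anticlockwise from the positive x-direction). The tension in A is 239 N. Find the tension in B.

Resolve: ΣF_x = 239 cos 253° + T_B cos 57° + T_C cos 163° = 0.
        ΣF_y = 239 sin 253° + T_B sin 57° + T_C sin 163° = 0.
The known terms sum to (-69.88, -228.6) N, so 0.5446 T_B − 0.9563 T_C = 69.88 and 0.8387 T_B + 0.2924 T_C = 228.6.
Solving simultaneously: T_B = 248.6 N, T_C = 68.53 N.

T_B ≈ 249 N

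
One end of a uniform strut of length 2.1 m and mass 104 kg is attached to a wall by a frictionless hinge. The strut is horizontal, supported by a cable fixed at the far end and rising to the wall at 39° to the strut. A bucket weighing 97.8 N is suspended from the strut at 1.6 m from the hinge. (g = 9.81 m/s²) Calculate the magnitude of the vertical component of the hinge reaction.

|H_y| ≈ 533 N

Take torques about the hinge: T sin 39° · 2.1 = 104×9.81×1.05 + 97.8×1.6 = 1227.7 N·m.
So T = 1227.7 / (0.6293 × 2.1) = 928.99 N.
ΣF_y = 0: H_y = (104×9.81 + 97.8) − T sin 39° = 1118 − 584.63 = 533.41 N.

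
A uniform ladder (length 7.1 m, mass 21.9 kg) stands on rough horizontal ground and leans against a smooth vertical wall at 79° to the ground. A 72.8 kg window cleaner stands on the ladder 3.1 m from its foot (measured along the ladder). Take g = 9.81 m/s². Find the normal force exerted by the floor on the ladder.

ΣF_y = 0: N_floor = 21.9×9.81 + 72.8×9.81 = 929.01 N.

N_floor ≈ 929 N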